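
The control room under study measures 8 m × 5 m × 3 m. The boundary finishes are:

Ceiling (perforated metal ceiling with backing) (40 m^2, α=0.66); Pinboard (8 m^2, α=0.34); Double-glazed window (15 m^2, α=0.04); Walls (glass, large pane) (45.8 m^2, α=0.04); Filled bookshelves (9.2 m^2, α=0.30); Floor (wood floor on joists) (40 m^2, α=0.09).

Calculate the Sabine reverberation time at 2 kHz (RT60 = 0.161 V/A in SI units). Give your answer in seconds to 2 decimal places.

Total absorption A = 40*0.66 + 8*0.34 + 15*0.04 + 45.8*0.04 + 9.2*0.30 + 40*0.09
  = 26.400 + 2.720 + 0.600 + 1.832 + 2.760 + 3.600 = 37.912 m^2 sabins.
Volume V = 8 × 5 × 3 = 120 m³.
Sabine: RT60 = 0.161 × 120 / 37.912 = 0.51 s.

0.51 s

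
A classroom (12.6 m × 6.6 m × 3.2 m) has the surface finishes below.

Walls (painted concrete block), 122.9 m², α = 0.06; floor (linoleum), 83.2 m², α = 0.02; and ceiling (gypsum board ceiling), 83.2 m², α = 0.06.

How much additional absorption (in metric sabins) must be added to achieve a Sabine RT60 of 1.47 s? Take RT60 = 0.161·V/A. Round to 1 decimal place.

15.1 sabins

Total absorption A₁ = 122.9·0.06 + 83.2·0.02 + 83.2·0.06
  = 7.374 + 1.664 + 4.992 = 14.030 m² sabins.
Target A₂ = 0.161·266.112/1.47 = 29.146 sabins (V = 266.112 m³).
ΔA = A₂ − A₁ = 29.146 − 14.030 = 15.1 sabins.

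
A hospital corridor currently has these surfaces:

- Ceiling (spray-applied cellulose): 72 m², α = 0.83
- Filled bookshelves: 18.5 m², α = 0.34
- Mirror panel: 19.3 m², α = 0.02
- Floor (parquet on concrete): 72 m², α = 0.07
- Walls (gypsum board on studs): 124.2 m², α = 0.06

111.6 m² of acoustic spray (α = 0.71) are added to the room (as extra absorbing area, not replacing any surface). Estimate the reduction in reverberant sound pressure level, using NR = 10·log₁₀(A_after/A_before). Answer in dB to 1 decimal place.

A_before = Σ Sᵢαᵢ = 72*0.83 + 18.5*0.34 + 19.3*0.02 + 72*0.07 + 124.2*0.06 = 78.928 sabins.
Treatment contributes 111.6·0.71 = 79.236 sabins.
A_after = 78.928 + 79.236 = 158.164 sabins.
NR = 10·log₁₀(158.164/78.928) = 3.0 dB.

3.0 dB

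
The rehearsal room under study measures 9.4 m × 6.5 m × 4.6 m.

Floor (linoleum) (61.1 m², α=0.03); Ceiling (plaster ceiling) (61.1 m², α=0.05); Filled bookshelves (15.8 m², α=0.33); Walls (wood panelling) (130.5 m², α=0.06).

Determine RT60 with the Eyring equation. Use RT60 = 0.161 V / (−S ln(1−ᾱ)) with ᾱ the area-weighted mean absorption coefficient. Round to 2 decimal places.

2.44 s

Total surface area S = 61.1 + 61.1 + 15.8 + 130.5 = 268.5 m².
Σ(Sᵢαᵢ) = 61.1·0.03 + 61.1·0.05 + 15.8·0.33 + 130.5·0.06 = 17.932.
Mean coefficient ᾱ = A/S = 0.0668.
Eyring denominator: −S ln(1−ᾱ) = 18.563.
V = 9.4 × 6.5 × 4.6 = 281.06 m³.
RT60 = 0.161 × 281.06 / 18.563 = 2.44 s.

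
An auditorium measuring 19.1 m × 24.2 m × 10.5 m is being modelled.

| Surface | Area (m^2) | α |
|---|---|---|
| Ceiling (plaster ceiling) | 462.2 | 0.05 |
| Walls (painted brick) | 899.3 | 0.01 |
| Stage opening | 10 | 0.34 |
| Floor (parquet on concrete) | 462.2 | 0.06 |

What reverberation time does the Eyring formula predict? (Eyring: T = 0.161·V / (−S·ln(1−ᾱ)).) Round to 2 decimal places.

S = Σ Sᵢ = 1833.7 m^2.
Σ(Sᵢαᵢ) = 462.2×0.05 + 899.3×0.01 + 10×0.34 + 462.2×0.06 = 63.235.
ᾱ = 63.235 / 1833.7 = 0.0345.
−S·ln(1−ᾱ) = −1833.7 × ln(1 − 0.0345) = 64.380.
V = 19.1 × 24.2 × 10.5 = 4853.31 m³.
RT60 = 0.161 × 4853.31 / 64.380 = 12.14 s.

12.14 sec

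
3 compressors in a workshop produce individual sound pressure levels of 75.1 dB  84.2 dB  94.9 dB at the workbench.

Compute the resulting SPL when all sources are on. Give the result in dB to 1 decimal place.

Sum in the linear (power) domain: Σ 10^(Lᵢ/10) = 10^(75.1/10) + 10^(84.2/10) + 10^(94.9/10) = 3.386e+09.
Combined level = 10 log₁₀(3.386e+09) = 95.3 dB.

95.3 dB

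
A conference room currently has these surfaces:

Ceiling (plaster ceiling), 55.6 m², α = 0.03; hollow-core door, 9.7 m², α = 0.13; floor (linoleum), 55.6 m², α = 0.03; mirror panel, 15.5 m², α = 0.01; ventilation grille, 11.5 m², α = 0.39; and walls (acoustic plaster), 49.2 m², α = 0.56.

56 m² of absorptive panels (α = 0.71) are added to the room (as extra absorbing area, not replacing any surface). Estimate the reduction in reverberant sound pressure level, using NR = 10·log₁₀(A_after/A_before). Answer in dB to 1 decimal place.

3.2 dB

A_before = Σ Sᵢαᵢ = 55.6×0.03 + 9.7×0.13 + 55.6×0.03 + 15.5×0.01 + 11.5×0.39 + 49.2×0.56 = 36.789 sabins.
Treatment contributes 56·0.71 = 39.760 sabins.
A_after = 36.789 + 39.760 = 76.549 sabins.
NR = 10·log₁₀(76.549/36.789) = 3.2 dB.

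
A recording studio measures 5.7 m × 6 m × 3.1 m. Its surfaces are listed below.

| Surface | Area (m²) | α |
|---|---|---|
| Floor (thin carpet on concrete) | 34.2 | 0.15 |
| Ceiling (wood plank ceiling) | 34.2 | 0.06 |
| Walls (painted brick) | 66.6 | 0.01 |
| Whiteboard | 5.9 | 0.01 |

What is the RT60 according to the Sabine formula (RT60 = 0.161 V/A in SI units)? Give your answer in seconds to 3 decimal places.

Equivalent absorption area: A = 34.2×0.15 + 34.2×0.06 + 66.6×0.01 + 5.9×0.01 = 7.907 m².
V = 5.7·6·3.1 = 106.02 m³.
RT60 = 0.161 · V / A = 0.161 × 106.02 / 7.907 = 2.159 s.

2.159 s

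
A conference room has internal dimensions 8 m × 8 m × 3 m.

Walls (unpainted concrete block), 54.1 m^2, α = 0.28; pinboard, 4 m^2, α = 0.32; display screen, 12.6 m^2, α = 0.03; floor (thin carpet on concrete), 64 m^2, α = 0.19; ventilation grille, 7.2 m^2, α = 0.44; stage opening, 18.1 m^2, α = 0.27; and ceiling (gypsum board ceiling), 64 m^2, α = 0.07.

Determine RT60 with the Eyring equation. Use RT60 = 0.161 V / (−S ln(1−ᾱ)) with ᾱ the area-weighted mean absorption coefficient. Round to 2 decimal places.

0.67 s

S = Σ Sᵢ = 224.0 m^2.
Absorption A = 54.1×0.28 + 4×0.32 + 12.6×0.03 + 64×0.19 + 7.2×0.44 + 18.1×0.27 + 64×0.07 = 41.501 sabins.
ᾱ = 41.501 / 224.0 = 0.1853.
−S·ln(1−ᾱ) = −224.0 × ln(1 − 0.1853) = 45.906.
V = 8 × 8 × 3 = 192 m³.
RT60 = 0.161 × 192 / 45.906 = 0.67 s.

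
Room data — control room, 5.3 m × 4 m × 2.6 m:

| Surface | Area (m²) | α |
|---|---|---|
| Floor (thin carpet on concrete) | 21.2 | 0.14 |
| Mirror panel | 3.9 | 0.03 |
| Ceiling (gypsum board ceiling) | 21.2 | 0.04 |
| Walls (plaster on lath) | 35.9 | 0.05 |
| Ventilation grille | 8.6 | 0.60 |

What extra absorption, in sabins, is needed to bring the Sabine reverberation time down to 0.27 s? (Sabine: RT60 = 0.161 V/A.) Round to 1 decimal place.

22.0 sabins

Summing Sᵢαᵢ: 2.968 + 0.117 + 0.848 + 1.795 + 5.160 → A₁ = 10.888 sabins.
For T = 0.27 s, need A₂ = 0.161·V/T = 0.161·55.12/0.27 = 32.868 sabins.
Additional absorption ΔA = 32.868 − 10.888 = 22.0 sabins.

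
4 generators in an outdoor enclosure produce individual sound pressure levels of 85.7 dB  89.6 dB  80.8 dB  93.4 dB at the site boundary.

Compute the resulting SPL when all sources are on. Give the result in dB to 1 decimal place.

Converting to relative power and adding: 10^(85.7/10) + 10^(89.6/10) + 10^(80.8/10) + 10^(93.4/10) = 3.592e+09.
Back to dB: 10·log₁₀ Σ = 95.6 dB.

95.6 dB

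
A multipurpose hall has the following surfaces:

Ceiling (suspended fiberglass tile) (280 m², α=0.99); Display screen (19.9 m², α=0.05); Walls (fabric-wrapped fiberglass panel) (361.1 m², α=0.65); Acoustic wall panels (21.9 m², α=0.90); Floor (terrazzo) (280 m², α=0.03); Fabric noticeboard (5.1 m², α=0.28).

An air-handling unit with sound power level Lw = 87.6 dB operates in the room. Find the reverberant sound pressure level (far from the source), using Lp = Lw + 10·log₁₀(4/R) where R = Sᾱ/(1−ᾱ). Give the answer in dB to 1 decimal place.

A = 542.448 sabins; S = 968.0 m².
ᾱ = 0.5604, so room constant R = A/(1−ᾱ) = 1233.958 m².
Lp = 87.6 + 10·log₁₀(4/1233.958) = 87.6 + (-24.89) = 62.7 dB.

62.7 dB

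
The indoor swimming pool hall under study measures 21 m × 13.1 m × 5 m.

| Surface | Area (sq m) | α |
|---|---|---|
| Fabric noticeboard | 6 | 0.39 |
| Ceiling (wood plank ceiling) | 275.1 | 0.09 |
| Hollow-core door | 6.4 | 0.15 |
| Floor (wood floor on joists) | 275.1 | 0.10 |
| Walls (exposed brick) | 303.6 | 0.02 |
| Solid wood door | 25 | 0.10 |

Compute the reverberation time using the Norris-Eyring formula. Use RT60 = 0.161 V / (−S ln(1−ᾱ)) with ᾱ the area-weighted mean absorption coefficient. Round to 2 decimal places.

Total surface area S = 6 + 275.1 + 6.4 + 275.1 + 303.6 + 25 = 891.2 sq m.
Σ(Sᵢαᵢ) = 6·0.39 + 275.1·0.09 + 6.4·0.15 + 275.1·0.10 + 303.6·0.02 + 25·0.10 = 64.141.
ᾱ = 64.141 / 891.2 = 0.0720.
−S·ln(1−ᾱ) = −891.2 × ln(1 − 0.0720) = 66.594.
V = 21 × 13.1 × 5 = 1375.5 m³.
RT60 = 0.161 × 1375.5 / 66.594 = 3.33 s.

3.33 s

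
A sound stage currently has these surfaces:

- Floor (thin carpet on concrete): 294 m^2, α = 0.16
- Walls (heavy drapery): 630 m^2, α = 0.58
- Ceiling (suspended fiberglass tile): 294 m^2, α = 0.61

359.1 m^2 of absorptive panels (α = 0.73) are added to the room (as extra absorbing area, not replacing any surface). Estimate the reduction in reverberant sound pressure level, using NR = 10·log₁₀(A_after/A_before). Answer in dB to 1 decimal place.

1.6 dB

Summing Sᵢαᵢ: 47.040 + 365.400 + 179.340 → A_before = 591.780 sabins.
Added absorption = 359.1 × 0.73 = 262.143 sabins.
A_after = 591.780 + 262.143 = 853.923 sabins.
Reduction = 10 log₁₀(A_after/A_before) = 10 log₁₀(1.4430) = 1.6 dB.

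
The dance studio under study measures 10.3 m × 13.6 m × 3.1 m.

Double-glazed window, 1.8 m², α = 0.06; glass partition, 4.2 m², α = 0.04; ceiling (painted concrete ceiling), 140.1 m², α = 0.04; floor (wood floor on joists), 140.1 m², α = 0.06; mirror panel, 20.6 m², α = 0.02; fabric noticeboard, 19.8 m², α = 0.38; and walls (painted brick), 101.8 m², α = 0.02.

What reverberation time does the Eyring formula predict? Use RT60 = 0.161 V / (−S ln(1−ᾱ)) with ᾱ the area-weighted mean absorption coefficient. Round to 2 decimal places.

2.80 sec

Total surface area S = 1.8 + 4.2 + 140.1 + 140.1 + 20.6 + 19.8 + 101.8 = 428.4 m².
Absorption A = 1.8×0.06 + 4.2×0.04 + 140.1×0.04 + 140.1×0.06 + 20.6×0.02 + 19.8×0.38 + 101.8×0.02 = 24.258 sabins.
Mean coefficient ᾱ = A/S = 0.0566.
−S·ln(1−ᾱ) = −428.4 × ln(1 − 0.0566) = 24.961.
V = 10.3 × 13.6 × 3.1 = 434.248 m³.
T = 0.161·V/[−S·ln(1−ᾱ)] = 0.161·434.248/24.961 = 2.80 s.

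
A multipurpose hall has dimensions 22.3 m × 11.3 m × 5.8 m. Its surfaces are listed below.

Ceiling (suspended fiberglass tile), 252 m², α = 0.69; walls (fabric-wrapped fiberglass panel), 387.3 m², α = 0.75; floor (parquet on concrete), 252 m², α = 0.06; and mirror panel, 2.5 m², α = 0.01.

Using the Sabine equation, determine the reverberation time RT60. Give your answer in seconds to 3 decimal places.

A = Σ Sᵢαᵢ = 252·0.69 + 387.3·0.75 + 252·0.06 + 2.5·0.01 = 479.500 sabins.
Room volume: 1461.542 m³.
Sabine: RT60 = 0.161 × 1461.542 / 479.500 = 0.491 s.

0.491 sec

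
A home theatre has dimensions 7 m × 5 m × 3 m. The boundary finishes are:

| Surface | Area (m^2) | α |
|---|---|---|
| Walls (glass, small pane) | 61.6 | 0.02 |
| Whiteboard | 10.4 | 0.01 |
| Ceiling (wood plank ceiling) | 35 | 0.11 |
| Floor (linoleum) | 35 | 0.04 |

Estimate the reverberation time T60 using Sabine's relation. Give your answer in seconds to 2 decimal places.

2.57 s

Equivalent absorption area: A = 61.6×0.02 + 10.4×0.01 + 35×0.11 + 35×0.04 = 6.586 m^2.
Room volume: 105 m³.
RT60 = 0.161 · V / A = 0.161 × 105 / 6.586 = 2.57 s.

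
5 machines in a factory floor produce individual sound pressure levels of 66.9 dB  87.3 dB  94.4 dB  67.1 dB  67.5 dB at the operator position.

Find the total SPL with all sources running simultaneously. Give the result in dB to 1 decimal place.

Sum in the linear (power) domain: Σ 10^(Lᵢ/10) = 10^(66.9/10) + 10^(87.3/10) + 10^(94.4/10) + 10^(67.1/10) + 10^(67.5/10) = 3.307e+09.
Combined level = 10 log₁₀(3.307e+09) = 95.2 dB.

95.2 dB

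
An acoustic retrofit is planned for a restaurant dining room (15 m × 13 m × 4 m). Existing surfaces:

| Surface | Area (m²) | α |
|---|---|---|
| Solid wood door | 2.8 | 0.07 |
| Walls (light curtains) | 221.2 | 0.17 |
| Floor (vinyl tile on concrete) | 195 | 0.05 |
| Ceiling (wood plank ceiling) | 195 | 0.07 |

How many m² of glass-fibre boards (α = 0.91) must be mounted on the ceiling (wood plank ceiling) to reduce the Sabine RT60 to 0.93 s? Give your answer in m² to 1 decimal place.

Total absorption A₁ = 2.8×0.07 + 221.2×0.17 + 195×0.05 + 195×0.07
  = 0.196 + 37.604 + 9.750 + 13.650 = 61.200 m² sabins.
V = 780 m³. Target absorption A₂ = 0.161 × 780 / 0.93 = 135.032 sabins.
ΔA needed = 135.032 − 61.200 = 73.832 sabins.
Each m² of panel replacing the ceiling (wood plank ceiling) adds (0.91 − 0.07) = 0.84 sabins.
Panel area = 73.832 / 0.84 = 87.9 m².

87.9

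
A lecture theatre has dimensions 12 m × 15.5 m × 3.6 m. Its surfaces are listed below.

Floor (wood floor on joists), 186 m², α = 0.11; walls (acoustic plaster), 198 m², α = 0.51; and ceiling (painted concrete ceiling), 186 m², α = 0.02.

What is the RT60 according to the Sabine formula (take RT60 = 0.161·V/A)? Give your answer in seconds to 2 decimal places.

0.86 sec

Summing Sᵢαᵢ: 20.460 + 100.980 + 3.720 → A = 125.160 sabins.
Volume V = 12 × 15.5 × 3.6 = 669.6 m³.
T = 0.161 V/A = 0.161·669.6/125.160 = 0.86 s.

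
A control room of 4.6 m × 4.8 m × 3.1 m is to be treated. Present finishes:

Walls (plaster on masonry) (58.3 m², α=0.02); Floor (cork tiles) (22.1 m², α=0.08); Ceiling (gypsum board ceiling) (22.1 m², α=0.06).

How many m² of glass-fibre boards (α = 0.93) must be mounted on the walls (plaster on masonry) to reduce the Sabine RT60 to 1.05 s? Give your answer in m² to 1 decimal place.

6.9

Summing Sᵢαᵢ: 1.166 + 1.768 + 1.326 → A₁ = 4.260 sabins.
Required A₂ = 0.161·68.448/1.05 = 10.495 sabins.
ΔA needed = 10.495 − 4.260 = 6.235 sabins.
Each m² of panel replacing the walls (plaster on masonry) adds (0.93 − 0.02) = 0.91 sabins.
Panel area = 6.235 / 0.91 = 6.9 m².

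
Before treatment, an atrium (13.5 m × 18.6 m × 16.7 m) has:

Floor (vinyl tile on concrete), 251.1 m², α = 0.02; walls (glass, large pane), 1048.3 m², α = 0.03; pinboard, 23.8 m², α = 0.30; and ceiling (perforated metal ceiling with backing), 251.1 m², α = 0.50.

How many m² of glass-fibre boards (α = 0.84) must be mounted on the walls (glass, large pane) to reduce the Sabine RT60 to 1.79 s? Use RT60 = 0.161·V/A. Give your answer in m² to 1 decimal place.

Equivalent absorption area: A₁ = 251.1*0.02 + 1048.3*0.03 + 23.8*0.30 + 251.1*0.50 = 169.161 m².
V = 4193.37 m³. Target absorption A₂ = 0.161 × 4193.37 / 1.79 = 377.169 sabins.
Absorption to add: 377.169 − 169.161 = 208.008 sabins.
Each m² of panel replacing the walls (glass, large pane) adds (0.84 − 0.03) = 0.81 sabins.
Area = ΔA/Δα = 208.008/0.81 = 256.8 m².

256.8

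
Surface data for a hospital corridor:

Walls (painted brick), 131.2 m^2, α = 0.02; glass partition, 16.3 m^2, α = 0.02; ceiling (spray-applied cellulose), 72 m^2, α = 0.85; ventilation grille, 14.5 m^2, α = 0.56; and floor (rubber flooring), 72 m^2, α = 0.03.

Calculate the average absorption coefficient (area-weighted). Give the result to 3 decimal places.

0.243

Total surface area S = 306.0 m^2.
A = 131.2*0.02 + 16.3*0.02 + 72*0.85 + 14.5*0.56 + 72*0.03 = 74.430 sabins.
ᾱ = A/S = 0.243.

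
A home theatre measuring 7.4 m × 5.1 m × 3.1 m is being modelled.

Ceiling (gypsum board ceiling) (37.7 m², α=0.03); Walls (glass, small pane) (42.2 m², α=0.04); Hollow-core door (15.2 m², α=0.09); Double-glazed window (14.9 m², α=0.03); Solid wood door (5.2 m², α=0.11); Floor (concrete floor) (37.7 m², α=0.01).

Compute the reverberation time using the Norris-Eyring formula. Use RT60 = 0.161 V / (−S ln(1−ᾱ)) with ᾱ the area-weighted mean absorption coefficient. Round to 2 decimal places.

3.31 sec

S = Σ Sᵢ = 152.9 m².
Σ(Sᵢαᵢ) = 37.7·0.03 + 42.2·0.04 + 15.2·0.09 + 14.9·0.03 + 5.2·0.11 + 37.7·0.01 = 5.583.
ᾱ = 5.583 / 152.9 = 0.0365.
−S·ln(1−ᾱ) = −152.9 × ln(1 − 0.0365) = 5.685.
V = 7.4 × 5.1 × 3.1 = 116.994 m³.
RT60 = 0.161 × 116.994 / 5.685 = 3.31 s.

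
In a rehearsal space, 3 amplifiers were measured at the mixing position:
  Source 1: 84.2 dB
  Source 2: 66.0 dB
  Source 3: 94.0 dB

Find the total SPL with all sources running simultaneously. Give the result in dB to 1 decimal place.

94.4 dB

Converting to relative power and adding: 10^(84.2/10) + 10^(66.0/10) + 10^(94.0/10) = 2.779e+09.
Combined level = 10 log₁₀(2.779e+09) = 94.4 dB.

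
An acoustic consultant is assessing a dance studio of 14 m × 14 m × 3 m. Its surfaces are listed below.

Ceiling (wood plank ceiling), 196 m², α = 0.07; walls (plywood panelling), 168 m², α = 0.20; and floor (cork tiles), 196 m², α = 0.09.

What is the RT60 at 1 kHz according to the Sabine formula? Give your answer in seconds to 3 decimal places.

1.457 seconds

Total absorption A = 196·0.07 + 168·0.20 + 196·0.09
  = 13.720 + 33.600 + 17.640 = 64.960 m² sabins.
Room volume: 588 m³.
T = 0.161 V/A = 0.161·588/64.960 = 1.457 s.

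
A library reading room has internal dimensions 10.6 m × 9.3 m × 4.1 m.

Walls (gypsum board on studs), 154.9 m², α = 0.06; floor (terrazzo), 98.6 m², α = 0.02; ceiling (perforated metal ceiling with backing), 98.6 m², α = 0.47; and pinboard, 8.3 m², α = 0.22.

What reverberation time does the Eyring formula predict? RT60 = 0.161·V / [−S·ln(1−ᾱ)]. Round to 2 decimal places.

Total surface area S = 154.9 + 98.6 + 98.6 + 8.3 = 360.4 m².
Σ(Sᵢαᵢ) = 154.9×0.06 + 98.6×0.02 + 98.6×0.47 + 8.3×0.22 = 59.434.
ᾱ = 59.434 / 360.4 = 0.1649.
−S·ln(1−ᾱ) = −360.4 × ln(1 − 0.1649) = 64.945.
V = 10.6 × 9.3 × 4.1 = 404.178 m³.
RT60 = 0.161 × 404.178 / 64.945 = 1.00 s.

1.00 sec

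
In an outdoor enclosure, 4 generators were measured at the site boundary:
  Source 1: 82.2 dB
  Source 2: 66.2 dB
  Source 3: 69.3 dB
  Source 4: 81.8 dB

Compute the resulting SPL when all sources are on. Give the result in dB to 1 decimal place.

85.2 dB

Sum in the linear (power) domain: Σ 10^(Lᵢ/10) = 10^(82.2/10) + 10^(66.2/10) + 10^(69.3/10) + 10^(81.8/10) = 3.3e+08.
Back to dB: 10·log₁₀ Σ = 85.2 dB.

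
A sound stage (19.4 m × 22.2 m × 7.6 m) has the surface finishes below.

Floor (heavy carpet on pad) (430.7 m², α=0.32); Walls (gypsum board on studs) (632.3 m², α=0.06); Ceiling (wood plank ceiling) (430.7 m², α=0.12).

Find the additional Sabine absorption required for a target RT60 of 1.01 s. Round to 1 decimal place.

A₁ = Σ Sᵢαᵢ = 430.7×0.32 + 632.3×0.06 + 430.7×0.12 = 227.446 sabins.
For T = 1.01 s, need A₂ = 0.161·V/T = 0.161·3273.168/1.01 = 521.762 sabins.
Additional absorption ΔA = 521.762 − 227.446 = 294.3 sabins.

294.3 sabins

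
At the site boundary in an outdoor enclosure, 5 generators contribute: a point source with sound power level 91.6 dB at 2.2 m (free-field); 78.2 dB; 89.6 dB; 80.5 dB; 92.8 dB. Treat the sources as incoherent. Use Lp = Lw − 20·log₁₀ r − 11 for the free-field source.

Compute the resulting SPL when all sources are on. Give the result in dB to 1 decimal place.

Source at 2.2 m: Lp = 91.6 − 20·log₁₀(2.2) − 11 = 73.8 dB.
Converting to relative power and adding: 10^(73.8/10) + 10^(78.2/10) + 10^(89.6/10) + 10^(80.5/10) + 10^(92.8/10) = 3.02e+09.
L_total = 10·log₁₀(3.02e+09) = 94.8 dB.

94.8 dB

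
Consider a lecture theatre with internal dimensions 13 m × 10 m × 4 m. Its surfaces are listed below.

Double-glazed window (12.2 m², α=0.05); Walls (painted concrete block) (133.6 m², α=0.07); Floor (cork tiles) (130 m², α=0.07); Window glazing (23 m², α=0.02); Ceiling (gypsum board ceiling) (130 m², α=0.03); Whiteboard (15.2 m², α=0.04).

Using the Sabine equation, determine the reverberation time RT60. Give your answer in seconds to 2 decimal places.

3.48 s

Total absorption A = 12.2×0.05 + 133.6×0.07 + 130×0.07 + 23×0.02 + 130×0.03 + 15.2×0.04
  = 0.610 + 9.352 + 9.100 + 0.460 + 3.900 + 0.608 = 24.030 m² sabins.
Room volume: 520 m³.
Sabine: RT60 = 0.161 × 520 / 24.030 = 3.48 s.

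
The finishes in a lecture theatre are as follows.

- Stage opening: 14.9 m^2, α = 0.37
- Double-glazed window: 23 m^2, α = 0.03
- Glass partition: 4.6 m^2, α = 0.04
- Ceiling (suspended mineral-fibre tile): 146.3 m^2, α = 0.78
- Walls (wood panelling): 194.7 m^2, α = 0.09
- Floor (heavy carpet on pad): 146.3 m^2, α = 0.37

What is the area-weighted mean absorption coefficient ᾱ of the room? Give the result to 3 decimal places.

S = Σ Sᵢ = 14.9 + 23 + 4.6 + 146.3 + 194.7 + 146.3 = 529.8 m^2.
A = 14.9×0.37 + 23×0.03 + 4.6×0.04 + 146.3×0.78 + 194.7×0.09 + 146.3×0.37 = 192.155 sabins.
ᾱ = 192.155 / 529.8 = 0.363.

0.363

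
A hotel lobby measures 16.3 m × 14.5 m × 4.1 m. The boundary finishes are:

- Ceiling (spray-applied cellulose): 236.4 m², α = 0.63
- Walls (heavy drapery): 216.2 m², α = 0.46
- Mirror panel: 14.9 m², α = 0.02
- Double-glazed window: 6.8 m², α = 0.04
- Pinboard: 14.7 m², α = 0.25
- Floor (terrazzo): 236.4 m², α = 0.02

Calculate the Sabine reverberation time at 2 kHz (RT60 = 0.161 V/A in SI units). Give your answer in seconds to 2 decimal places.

Total absorption A = 236.4·0.63 + 216.2·0.46 + 14.9·0.02 + 6.8·0.04 + 14.7·0.25 + 236.4·0.02
  = 148.932 + 99.452 + 0.298 + 0.272 + 3.675 + 4.728 = 257.357 m² sabins.
V = 16.3·14.5·4.1 = 969.035 m³.
Sabine: RT60 = 0.161 × 969.035 / 257.357 = 0.61 s.

0.61 sec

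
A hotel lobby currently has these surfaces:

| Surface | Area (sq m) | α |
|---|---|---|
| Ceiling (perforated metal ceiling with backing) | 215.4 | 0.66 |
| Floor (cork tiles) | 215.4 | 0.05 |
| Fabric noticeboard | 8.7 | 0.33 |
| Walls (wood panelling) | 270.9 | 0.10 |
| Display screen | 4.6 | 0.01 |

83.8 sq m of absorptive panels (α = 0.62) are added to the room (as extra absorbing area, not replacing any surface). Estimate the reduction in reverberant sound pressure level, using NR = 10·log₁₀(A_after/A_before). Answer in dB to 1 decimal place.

A_before = Σ Sᵢαᵢ = 215.4*0.66 + 215.4*0.05 + 8.7*0.33 + 270.9*0.10 + 4.6*0.01 = 182.941 sabins.
Added absorption = 83.8 × 0.62 = 51.956 sabins.
A_after = 182.941 + 51.956 = 234.897 sabins.
Reduction = 10 log₁₀(A_after/A_before) = 10 log₁₀(1.2840) = 1.1 dB.

1.1 dB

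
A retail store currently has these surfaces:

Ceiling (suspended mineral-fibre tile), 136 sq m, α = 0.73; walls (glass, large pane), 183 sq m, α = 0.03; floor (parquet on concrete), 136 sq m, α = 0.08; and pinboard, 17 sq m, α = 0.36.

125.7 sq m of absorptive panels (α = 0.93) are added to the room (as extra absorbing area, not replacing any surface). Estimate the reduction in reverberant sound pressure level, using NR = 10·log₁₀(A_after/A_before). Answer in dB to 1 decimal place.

A_before = Σ Sᵢαᵢ = 136·0.73 + 183·0.03 + 136·0.08 + 17·0.36 = 121.770 sabins.
Added absorption = 125.7 × 0.93 = 116.901 sabins.
A_after = 121.770 + 116.901 = 238.671 sabins.
NR = 10·log₁₀(238.671/121.770) = 2.9 dB.

2.9 dB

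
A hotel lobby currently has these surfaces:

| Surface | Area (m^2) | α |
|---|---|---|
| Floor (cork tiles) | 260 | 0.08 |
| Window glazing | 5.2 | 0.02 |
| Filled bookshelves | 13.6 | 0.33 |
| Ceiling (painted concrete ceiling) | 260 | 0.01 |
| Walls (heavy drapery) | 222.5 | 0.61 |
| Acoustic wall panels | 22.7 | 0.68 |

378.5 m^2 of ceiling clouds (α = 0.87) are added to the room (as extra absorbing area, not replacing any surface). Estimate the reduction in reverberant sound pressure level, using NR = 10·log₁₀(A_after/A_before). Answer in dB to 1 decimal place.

4.5 dB

Summing Sᵢαᵢ: 20.800 + 0.104 + 4.488 + 2.600 + 135.725 + 15.436 → A_before = 179.153 sabins.
Added absorption = 378.5 × 0.87 = 329.295 sabins.
A_after = 179.153 + 329.295 = 508.448 sabins.
NR = 10·log₁₀(508.448/179.153) = 4.5 dB.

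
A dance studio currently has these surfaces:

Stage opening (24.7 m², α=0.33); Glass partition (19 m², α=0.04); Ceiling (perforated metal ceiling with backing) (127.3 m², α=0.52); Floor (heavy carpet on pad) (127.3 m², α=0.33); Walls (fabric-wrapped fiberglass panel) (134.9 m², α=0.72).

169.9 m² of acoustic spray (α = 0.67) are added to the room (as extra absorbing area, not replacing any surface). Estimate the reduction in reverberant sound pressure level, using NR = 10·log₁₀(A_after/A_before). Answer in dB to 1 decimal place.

1.9 dB

A_before = Σ Sᵢαᵢ = 24.7×0.33 + 19×0.04 + 127.3×0.52 + 127.3×0.33 + 134.9×0.72 = 214.244 sabins.
Added absorption = 169.9 × 0.67 = 113.833 sabins.
New total A_after = 328.077 sabins.
NR = 10·log₁₀(328.077/214.244) = 1.9 dB.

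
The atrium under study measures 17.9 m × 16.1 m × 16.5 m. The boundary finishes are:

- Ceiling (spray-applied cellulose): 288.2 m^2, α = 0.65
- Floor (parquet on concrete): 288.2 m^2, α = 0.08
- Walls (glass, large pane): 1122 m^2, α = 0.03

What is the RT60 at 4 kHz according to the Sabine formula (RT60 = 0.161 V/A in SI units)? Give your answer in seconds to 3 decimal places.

Summing Sᵢαᵢ: 187.330 + 23.056 + 33.660 → A = 244.046 sabins.
Room volume: 4755.135 m³.
Sabine: RT60 = 0.161 × 4755.135 / 244.046 = 3.137 s.

3.137 s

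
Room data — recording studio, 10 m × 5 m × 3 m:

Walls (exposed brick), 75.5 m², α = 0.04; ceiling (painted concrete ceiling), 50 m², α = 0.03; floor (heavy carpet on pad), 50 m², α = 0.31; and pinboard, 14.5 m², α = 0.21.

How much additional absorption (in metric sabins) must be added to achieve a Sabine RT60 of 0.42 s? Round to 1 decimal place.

34.4 sabins

Summing Sᵢαᵢ: 3.020 + 1.500 + 15.500 + 3.045 → A₁ = 23.065 sabins.
For T = 0.42 s, need A₂ = 0.161·V/T = 0.161·150/0.42 = 57.500 sabins.
ΔA = A₂ − A₁ = 57.500 − 23.065 = 34.4 sabins.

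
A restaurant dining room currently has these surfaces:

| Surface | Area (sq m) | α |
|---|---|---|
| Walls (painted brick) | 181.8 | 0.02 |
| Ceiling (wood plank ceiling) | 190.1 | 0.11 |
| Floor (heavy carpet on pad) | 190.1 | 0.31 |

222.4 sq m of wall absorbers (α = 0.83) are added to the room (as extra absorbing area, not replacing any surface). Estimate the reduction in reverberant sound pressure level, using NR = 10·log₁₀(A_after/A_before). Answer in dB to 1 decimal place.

5.1 dB

A_before = Σ Sᵢαᵢ = 181.8×0.02 + 190.1×0.11 + 190.1×0.31 = 83.478 sabins.
Added absorption = 222.4 × 0.83 = 184.592 sabins.
A_after = 83.478 + 184.592 = 268.070 sabins.
NR = 10·log₁₀(268.070/83.478) = 5.1 dB.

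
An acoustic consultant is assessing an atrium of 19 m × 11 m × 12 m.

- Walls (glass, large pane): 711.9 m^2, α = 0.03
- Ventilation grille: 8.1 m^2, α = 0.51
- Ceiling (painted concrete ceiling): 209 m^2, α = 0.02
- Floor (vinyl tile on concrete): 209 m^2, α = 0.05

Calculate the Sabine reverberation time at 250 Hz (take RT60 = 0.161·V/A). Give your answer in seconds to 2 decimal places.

Total absorption A = 711.9×0.03 + 8.1×0.51 + 209×0.02 + 209×0.05
  = 21.357 + 4.131 + 4.180 + 10.450 = 40.118 m^2 sabins.
V = 19·11·12 = 2508 m³.
T = 0.161 V/A = 0.161·2508/40.118 = 10.07 s.

10.07 s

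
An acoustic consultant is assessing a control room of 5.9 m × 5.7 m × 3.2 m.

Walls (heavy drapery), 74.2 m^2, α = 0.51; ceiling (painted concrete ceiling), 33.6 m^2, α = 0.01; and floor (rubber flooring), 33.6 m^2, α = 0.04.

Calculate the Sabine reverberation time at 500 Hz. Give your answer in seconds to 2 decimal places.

Total absorption A = 74.2·0.51 + 33.6·0.01 + 33.6·0.04
  = 37.842 + 0.336 + 1.344 = 39.522 m^2 sabins.
V = 5.9·5.7·3.2 = 107.616 m³.
RT60 = 0.161 · V / A = 0.161 × 107.616 / 39.522 = 0.44 s.

0.44 seconds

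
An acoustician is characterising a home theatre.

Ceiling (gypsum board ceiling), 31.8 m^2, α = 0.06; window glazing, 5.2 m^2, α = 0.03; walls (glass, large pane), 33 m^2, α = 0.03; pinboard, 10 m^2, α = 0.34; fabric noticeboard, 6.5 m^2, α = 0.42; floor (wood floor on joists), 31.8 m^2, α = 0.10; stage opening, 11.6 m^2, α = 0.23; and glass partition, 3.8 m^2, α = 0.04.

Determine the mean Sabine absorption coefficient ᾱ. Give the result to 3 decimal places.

0.114

S = Σ Sᵢ = 31.8 + 5.2 + 33 + 10 + 6.5 + 31.8 + 11.6 + 3.8 = 133.7 m^2.
Σ(Sᵢαᵢ) = 31.8·0.06 + 5.2·0.03 + 33·0.03 + 10·0.34 + 6.5·0.42 + 31.8·0.10 + 11.6·0.23 + 3.8·0.04 = 15.184.
ᾱ = 15.184 / 133.7 = 0.114.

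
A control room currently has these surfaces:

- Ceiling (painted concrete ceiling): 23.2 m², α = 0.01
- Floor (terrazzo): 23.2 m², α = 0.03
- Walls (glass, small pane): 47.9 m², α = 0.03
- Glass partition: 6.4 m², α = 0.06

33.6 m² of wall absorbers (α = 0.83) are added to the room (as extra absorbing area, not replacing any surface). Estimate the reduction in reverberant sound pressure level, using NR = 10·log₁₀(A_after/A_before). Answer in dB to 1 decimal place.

Total absorption A_before = 23.2·0.01 + 23.2·0.03 + 47.9·0.03 + 6.4·0.06
  = 0.232 + 0.696 + 1.437 + 0.384 = 2.749 m² sabins.
Treatment contributes 33.6·0.83 = 27.888 sabins.
A_after = 2.749 + 27.888 = 30.637 sabins.
NR = 10·log₁₀(30.637/2.749) = 10.5 dB.

10.5 dB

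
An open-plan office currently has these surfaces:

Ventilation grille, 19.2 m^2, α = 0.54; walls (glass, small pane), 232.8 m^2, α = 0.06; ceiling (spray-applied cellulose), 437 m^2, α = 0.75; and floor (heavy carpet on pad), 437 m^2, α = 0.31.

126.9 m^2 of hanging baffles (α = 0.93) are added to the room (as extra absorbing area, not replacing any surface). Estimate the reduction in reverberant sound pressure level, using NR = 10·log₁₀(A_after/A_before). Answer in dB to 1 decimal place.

0.9 dB

A_before = Σ Sᵢαᵢ = 19.2·0.54 + 232.8·0.06 + 437·0.75 + 437·0.31 = 487.556 sabins.
Added absorption = 126.9 × 0.93 = 118.017 sabins.
New total A_after = 605.573 sabins.
NR = 10·log₁₀(605.573/487.556) = 0.9 dB.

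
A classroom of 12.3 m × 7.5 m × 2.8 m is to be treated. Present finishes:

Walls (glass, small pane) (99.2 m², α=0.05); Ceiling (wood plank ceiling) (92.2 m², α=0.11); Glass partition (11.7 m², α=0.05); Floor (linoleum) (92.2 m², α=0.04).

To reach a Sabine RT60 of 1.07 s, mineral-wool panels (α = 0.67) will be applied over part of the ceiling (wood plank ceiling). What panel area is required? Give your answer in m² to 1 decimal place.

34.8

A₁ = Σ Sᵢαᵢ = 99.2×0.05 + 92.2×0.11 + 11.7×0.05 + 92.2×0.04 = 19.375 sabins.
Required A₂ = 0.161·258.3/1.07 = 38.866 sabins.
Absorption to add: 38.866 − 19.375 = 19.491 sabins.
Net gain per m²: Δα = 0.67 − 0.11 = 0.56.
Area = ΔA/Δα = 19.491/0.56 = 34.8 m².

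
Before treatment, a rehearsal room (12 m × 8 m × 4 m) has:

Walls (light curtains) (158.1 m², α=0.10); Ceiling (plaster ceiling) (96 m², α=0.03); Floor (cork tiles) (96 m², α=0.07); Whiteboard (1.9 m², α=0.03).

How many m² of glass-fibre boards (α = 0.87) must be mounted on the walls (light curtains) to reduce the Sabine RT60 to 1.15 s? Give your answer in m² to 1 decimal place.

Summing Sᵢαᵢ: 15.810 + 2.880 + 6.720 + 0.057 → A₁ = 25.467 sabins.
Required A₂ = 0.161·384/1.15 = 53.760 sabins.
Absorption to add: 53.760 − 25.467 = 28.293 sabins.
Each m² of panel replacing the walls (light curtains) adds (0.87 − 0.10) = 0.77 sabins.
Panel area = 28.293 / 0.77 = 36.7 m².

36.7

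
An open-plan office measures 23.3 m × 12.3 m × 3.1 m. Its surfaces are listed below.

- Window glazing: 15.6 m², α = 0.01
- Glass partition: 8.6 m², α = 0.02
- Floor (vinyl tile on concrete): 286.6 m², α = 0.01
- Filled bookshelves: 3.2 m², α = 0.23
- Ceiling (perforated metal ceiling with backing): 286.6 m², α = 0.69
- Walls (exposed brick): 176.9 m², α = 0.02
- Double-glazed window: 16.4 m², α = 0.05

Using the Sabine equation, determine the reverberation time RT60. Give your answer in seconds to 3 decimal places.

Total absorption A = 15.6*0.01 + 8.6*0.02 + 286.6*0.01 + 3.2*0.23 + 286.6*0.69 + 176.9*0.02 + 16.4*0.05
  = 0.156 + 0.172 + 2.866 + 0.736 + 197.754 + 3.538 + 0.820 = 206.042 m² sabins.
V = 23.3·12.3·3.1 = 888.429 m³.
Sabine: RT60 = 0.161 × 888.429 / 206.042 = 0.694 s.

0.694 s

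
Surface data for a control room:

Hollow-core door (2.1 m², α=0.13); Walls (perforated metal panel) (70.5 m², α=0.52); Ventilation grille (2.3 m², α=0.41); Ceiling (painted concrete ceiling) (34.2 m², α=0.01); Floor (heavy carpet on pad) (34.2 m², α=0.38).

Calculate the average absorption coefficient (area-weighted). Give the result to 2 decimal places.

0.36

S = Σ Sᵢ = 2.1 + 70.5 + 2.3 + 34.2 + 34.2 = 143.3 m².
Σ(Sᵢαᵢ) = 2.1×0.13 + 70.5×0.52 + 2.3×0.41 + 34.2×0.01 + 34.2×0.38 = 51.214.
ᾱ = 51.214 / 143.3 = 0.36.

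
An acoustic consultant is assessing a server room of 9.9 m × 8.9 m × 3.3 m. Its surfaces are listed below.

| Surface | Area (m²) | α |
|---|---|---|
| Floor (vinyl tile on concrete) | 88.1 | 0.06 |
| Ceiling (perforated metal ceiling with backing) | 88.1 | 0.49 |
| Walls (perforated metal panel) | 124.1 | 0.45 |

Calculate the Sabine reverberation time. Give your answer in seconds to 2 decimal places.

0.45 s

Total absorption A = 88.1·0.06 + 88.1·0.49 + 124.1·0.45
  = 5.286 + 43.169 + 55.845 = 104.300 m² sabins.
Volume V = 9.9 × 8.9 × 3.3 = 290.763 m³.
T = 0.161 V/A = 0.161·290.763/104.300 = 0.45 s.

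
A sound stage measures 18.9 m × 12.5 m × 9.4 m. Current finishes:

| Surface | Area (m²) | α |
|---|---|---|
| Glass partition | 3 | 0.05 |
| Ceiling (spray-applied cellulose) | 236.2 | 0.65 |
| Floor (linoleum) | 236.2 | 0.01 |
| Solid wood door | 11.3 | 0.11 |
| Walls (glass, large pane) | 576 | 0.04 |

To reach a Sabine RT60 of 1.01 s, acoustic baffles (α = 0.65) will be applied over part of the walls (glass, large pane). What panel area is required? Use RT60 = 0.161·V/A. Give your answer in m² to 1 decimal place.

284.7

A₁ = Σ Sᵢαᵢ = 3·0.05 + 236.2·0.65 + 236.2·0.01 + 11.3·0.11 + 576·0.04 = 180.325 sabins.
V = 2220.75 m³. Target absorption A₂ = 0.161 × 2220.75 / 1.01 = 354.001 sabins.
ΔA needed = 354.001 − 180.325 = 173.676 sabins.
Net gain per m²: Δα = 0.65 − 0.04 = 0.61.
Panel area = 173.676 / 0.61 = 284.7 m².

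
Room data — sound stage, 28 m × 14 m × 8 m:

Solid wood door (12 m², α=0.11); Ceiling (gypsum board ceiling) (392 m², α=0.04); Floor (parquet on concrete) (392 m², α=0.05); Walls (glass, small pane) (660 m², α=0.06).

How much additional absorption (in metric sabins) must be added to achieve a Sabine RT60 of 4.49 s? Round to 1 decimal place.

36.2 sabins

Total absorption A₁ = 12*0.11 + 392*0.04 + 392*0.05 + 660*0.06
  = 1.320 + 15.680 + 19.600 + 39.600 = 76.200 m² sabins.
For T = 4.49 s, need A₂ = 0.161·V/T = 0.161·3136/4.49 = 112.449 sabins.
Additional absorption ΔA = 112.449 − 76.200 = 36.2 sabins.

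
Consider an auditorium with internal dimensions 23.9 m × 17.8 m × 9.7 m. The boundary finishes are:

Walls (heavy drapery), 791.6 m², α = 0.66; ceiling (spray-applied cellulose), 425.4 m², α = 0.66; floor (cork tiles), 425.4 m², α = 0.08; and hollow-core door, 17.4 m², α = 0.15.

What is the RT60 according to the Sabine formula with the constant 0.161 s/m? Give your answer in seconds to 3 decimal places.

0.791 seconds

Total absorption A = 791.6×0.66 + 425.4×0.66 + 425.4×0.08 + 17.4×0.15
  = 522.456 + 280.764 + 34.032 + 2.610 = 839.862 m² sabins.
Room volume: 4126.574 m³.
T = 0.161 V/A = 0.161·4126.574/839.862 = 0.791 s.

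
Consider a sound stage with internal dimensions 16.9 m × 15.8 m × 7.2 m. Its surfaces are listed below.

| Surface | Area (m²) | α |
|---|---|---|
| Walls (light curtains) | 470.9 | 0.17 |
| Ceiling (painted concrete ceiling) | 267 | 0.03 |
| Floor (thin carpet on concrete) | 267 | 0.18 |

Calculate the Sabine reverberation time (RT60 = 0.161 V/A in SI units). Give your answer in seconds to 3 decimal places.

2.274 s

A = Σ Sᵢαᵢ = 470.9*0.17 + 267*0.03 + 267*0.18 = 136.123 sabins.
Room volume: 1922.544 m³.
Sabine: RT60 = 0.161 × 1922.544 / 136.123 = 2.274 s.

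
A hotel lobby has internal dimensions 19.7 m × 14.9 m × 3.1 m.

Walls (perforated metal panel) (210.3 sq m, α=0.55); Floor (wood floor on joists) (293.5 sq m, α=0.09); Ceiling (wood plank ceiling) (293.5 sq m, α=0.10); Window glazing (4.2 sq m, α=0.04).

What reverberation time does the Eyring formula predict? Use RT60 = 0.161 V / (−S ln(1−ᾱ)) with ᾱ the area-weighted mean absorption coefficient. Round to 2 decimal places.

S = Σ Sᵢ = 801.5 sq m.
Σ(Sᵢαᵢ) = 210.3·0.55 + 293.5·0.09 + 293.5·0.10 + 4.2·0.04 = 171.598.
ᾱ = 171.598 / 801.5 = 0.2141.
Eyring denominator: −S ln(1−ᾱ) = 193.102.
V = 19.7 × 14.9 × 3.1 = 909.943 m³.
T = 0.161·V/[−S·ln(1−ᾱ)] = 0.161·909.943/193.102 = 0.76 s.

0.76 sec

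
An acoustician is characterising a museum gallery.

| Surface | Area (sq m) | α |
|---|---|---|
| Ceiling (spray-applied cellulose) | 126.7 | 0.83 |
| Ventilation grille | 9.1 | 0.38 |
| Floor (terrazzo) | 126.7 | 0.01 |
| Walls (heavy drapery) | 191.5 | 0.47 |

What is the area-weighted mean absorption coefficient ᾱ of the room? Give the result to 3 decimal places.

0.440

S = Σ Sᵢ = 126.7 + 9.1 + 126.7 + 191.5 = 454.0 sq m.
A = 126.7×0.83 + 9.1×0.38 + 126.7×0.01 + 191.5×0.47 = 199.891 sabins.
ᾱ = 199.891 / 454.0 = 0.440.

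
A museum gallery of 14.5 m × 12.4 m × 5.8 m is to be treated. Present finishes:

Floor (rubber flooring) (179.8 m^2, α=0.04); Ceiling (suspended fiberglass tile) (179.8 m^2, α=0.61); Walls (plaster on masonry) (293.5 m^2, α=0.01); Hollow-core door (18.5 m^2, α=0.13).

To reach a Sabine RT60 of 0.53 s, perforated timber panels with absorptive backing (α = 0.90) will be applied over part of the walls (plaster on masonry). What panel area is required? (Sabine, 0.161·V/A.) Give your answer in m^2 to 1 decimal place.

218.6

A₁ = Σ Sᵢαᵢ = 179.8×0.04 + 179.8×0.61 + 293.5×0.01 + 18.5×0.13 = 122.210 sabins.
V = 1042.84 m³. Target absorption A₂ = 0.161 × 1042.84 / 0.53 = 316.787 sabins.
Absorption to add: 316.787 − 122.210 = 194.577 sabins.
Each m^2 of panel replacing the walls (plaster on masonry) adds (0.90 − 0.01) = 0.89 sabins.
Area = ΔA/Δα = 194.577/0.89 = 218.6 m^2.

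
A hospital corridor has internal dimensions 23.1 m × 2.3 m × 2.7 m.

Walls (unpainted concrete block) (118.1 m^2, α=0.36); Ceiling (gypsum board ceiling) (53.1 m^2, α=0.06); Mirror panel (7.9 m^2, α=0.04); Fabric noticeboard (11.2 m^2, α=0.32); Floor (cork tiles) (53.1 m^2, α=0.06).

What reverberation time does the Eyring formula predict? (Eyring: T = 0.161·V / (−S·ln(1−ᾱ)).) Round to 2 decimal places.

0.39 seconds

Total surface area S = 118.1 + 53.1 + 7.9 + 11.2 + 53.1 = 243.4 m^2.
Absorption A = 118.1·0.36 + 53.1·0.06 + 7.9·0.04 + 11.2·0.32 + 53.1·0.06 = 52.788 sabins.
ᾱ = 52.788 / 243.4 = 0.2169.
−S·ln(1−ᾱ) = −243.4 × ln(1 − 0.2169) = 59.510.
V = 23.1 × 2.3 × 2.7 = 143.451 m³.
RT60 = 0.161 × 143.451 / 59.510 = 0.39 s.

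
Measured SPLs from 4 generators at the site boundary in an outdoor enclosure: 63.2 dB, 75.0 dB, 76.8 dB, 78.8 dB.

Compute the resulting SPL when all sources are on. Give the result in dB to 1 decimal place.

Converting to relative power and adding: 10^(63.2/10) + 10^(75.0/10) + 10^(76.8/10) + 10^(78.8/10) = 1.574e+08.
L_total = 10·log₁₀(1.574e+08) = 82.0 dB.

82.0 dB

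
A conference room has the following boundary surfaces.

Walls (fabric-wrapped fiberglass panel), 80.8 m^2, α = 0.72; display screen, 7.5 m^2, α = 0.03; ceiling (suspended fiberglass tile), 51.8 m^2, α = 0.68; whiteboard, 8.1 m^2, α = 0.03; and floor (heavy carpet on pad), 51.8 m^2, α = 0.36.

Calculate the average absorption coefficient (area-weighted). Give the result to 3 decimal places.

0.563

S = Σ Sᵢ = 80.8 + 7.5 + 51.8 + 8.1 + 51.8 = 200.0 m^2.
A = 80.8*0.72 + 7.5*0.03 + 51.8*0.68 + 8.1*0.03 + 51.8*0.36 = 112.516 sabins.
ᾱ = 112.516 / 200.0 = 0.563.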